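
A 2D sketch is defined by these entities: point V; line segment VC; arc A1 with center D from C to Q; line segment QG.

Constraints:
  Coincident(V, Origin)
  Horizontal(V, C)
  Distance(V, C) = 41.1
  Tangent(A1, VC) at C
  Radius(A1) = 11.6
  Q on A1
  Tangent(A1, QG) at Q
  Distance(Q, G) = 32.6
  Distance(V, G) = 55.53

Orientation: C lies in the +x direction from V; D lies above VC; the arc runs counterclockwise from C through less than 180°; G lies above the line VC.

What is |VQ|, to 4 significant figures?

53.84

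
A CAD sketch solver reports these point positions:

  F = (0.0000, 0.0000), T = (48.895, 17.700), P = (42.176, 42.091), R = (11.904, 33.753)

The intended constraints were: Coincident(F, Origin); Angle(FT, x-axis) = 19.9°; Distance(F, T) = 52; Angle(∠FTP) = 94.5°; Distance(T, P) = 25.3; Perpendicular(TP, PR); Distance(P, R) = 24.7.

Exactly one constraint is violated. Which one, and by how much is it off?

Distance(P, R) = 24.7 — off by 6.70.

F = (0.00, 0.00) ✓; FT at 19.90° ✓; |FT| = 52.00 ✓; ∠FTP = 94.50° ✓; |TP| = 25.30 ✓; ∠(TP, PR) = 90.00° ✓; |PR| = 31.40 ✗.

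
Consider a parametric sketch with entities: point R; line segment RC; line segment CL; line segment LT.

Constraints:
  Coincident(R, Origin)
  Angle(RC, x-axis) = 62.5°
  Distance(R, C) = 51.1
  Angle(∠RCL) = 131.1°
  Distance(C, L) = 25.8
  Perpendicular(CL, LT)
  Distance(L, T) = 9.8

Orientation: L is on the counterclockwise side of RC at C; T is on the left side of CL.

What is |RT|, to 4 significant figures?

65.97

∠RCL = 131.1°, so CL runs at 62.5° + (180° − 131.1°) = 111.4° from the x-axis; with |CL| = 25.8, L = C + 25.8·(cos 111.4°, sin 111.4°) = (14.18, 69.35). The perpendicularity gives LT at right angles to CL; with |LT| = 9.8 on the left of CL, T = L + 9.8·(-0.9311, -0.3649) = (5.057, 65.77). Then |RT| = |T − R| = 65.97.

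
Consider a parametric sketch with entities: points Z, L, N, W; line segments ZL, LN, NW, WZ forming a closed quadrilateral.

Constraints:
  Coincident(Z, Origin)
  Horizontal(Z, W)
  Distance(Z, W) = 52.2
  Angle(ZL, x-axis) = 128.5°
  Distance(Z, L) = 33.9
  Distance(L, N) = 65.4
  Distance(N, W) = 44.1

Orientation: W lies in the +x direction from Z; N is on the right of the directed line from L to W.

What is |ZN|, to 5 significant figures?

31.586

Z is at the origin; Z and W share the same y with |ZW| = 52.2 and W in +x, so W = (52.2, 0). ZL runs at 128.5° with |ZL| = 33.9, so L = (-21.103, 26.530). N is determined by |LN| = 65.4 and |NW| = 44.1 together: it lies at the intersection of circle(L, 65.4) and circle(W, 44.1). With |LW| = 77.957, the foot of the radical line on LW is 53.938 from L and the perpendicular offset is √(65.4² − 53.938²) = 36.985. Taking the right-of-LW solution: N = (17.028, -26.603).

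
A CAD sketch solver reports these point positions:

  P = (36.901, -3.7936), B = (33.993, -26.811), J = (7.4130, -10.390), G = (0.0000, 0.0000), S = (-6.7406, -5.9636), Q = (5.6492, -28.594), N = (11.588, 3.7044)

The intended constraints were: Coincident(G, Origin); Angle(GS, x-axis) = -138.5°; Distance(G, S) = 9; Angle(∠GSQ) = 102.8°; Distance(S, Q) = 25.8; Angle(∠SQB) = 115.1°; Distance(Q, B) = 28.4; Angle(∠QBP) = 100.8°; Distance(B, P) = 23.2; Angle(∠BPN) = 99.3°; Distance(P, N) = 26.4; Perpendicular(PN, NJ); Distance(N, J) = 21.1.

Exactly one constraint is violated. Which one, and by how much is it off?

Distance(N, J) = 21.1 — off by 6.40.

G = (0.00, 0.00) ✓; GS at -138.5° ✓; |GS| = 9.000 ✓; ∠GSQ = 102.8° ✓; |SQ| = 25.80 ✓; ∠SQB = 115.1° ✓; |QB| = 28.40 ✓; ∠QBP = 100.8° ✓; |BP| = 23.20 ✓; ∠BPN = 99.30° ✓; |PN| = 26.40 ✓; ∠(PN, NJ) = 90.00° ✓; |NJ| = 14.70 ✗.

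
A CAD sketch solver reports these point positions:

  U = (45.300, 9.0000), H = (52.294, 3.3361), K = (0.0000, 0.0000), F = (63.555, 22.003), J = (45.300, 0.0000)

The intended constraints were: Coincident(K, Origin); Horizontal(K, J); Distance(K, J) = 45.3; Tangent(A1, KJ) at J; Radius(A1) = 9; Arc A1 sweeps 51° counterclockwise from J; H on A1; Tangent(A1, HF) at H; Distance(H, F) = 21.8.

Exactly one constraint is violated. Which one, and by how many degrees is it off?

Tangent(A1, HF) at H — off by 7.90°.

K = (0.00, 0.00) ✓; K.y = 0.00, J.y = 0.00 ✓; |KJ| = 45.30 ✓; ∠(UJ, JK) = 90.00° ✓; |UJ| = 9.000 ✓; bearing(U→H) − bearing(U→J) = 51.00° ✓; |UH| = 9.000 ✓; ∠(UH, HF) = 82.10° ✗; |HF| = 21.80 ✓.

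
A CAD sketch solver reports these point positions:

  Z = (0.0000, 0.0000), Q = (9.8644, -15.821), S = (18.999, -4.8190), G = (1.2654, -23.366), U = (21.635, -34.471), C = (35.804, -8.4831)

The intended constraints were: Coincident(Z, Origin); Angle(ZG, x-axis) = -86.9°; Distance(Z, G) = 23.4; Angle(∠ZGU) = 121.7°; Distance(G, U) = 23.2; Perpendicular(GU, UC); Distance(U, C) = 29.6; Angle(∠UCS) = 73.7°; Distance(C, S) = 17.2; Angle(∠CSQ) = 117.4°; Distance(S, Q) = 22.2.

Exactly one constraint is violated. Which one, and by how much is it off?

Distance(S, Q) = 22.2 — off by 7.90.

Z = (0.00, 0.00) ✓; ZG at -86.90° ✓; |ZG| = 23.40 ✓; ∠ZGU = 121.7° ✓; |GU| = 23.20 ✓; ∠(GU, UC) = 90.00° ✓; |UC| = 29.60 ✓; ∠UCS = 73.70° ✓; |CS| = 17.20 ✓; ∠CSQ = 117.4° ✓; |SQ| = 14.30 ✗.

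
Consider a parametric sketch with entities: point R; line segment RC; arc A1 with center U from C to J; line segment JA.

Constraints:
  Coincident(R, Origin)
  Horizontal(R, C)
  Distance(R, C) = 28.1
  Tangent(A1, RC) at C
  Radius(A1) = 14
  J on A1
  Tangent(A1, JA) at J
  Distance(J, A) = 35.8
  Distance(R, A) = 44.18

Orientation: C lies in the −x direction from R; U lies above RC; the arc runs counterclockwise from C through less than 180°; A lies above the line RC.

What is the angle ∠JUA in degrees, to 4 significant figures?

68.64°

Checks: ∠(UC, CR) = 90.00° ✓; |UC| = 14.00 ✓; |UJ| = 14.00 ✓; ∠(UJ, JA) = 90.00° ✓; |JA| = 35.80 ✓; |RA| = 44.18 ✓.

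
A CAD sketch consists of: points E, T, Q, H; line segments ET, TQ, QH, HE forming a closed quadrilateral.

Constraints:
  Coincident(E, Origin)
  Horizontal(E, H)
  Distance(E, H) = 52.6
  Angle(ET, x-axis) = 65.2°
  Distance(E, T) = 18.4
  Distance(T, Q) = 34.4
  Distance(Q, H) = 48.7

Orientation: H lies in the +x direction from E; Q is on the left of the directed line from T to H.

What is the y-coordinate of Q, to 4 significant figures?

43.05

E is at the origin; EH is horizontal with |EH| = 52.6 and H in +x, so H = (52.6, 0). ET runs at 65.2° with |ET| = 18.4, so T = (7.718, 16.70). Q is determined by |TQ| = 34.4 and |QH| = 48.7 together: it lies at the intersection of circle(T, 34.4) and circle(H, 48.7). With |TH| = 47.89, the foot of the radical line on TH is 11.54 from T and the perpendicular offset is √(34.4² − 11.54²) = 32.41. Taking the left-of-TH solution: Q = (29.83, 43.05).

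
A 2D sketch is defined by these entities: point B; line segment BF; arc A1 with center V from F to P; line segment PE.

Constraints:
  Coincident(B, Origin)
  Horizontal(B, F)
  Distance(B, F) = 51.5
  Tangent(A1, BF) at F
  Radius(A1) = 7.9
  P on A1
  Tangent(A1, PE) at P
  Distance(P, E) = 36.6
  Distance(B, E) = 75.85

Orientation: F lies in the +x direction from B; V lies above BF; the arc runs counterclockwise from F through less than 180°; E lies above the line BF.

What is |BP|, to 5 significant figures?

59.836

B is at the origin; BF is horizontal with |BF| = 51.5 and F on the +x side, so F = (51.500, 0.0000). Since A1 is tangent to BF there, VF ⟂ BF, so V = F + (0, 7.9) = (51.500, 7.9000). Since VP ⟂ PE (tangency), |VE| = √(7.9² + 36.6²) = 37.443 regardless of where P sits on A1. So E lies on both circle(B, 75.85) and circle(V, 37.443); the above-BF intersection is E = (61.870, 43.878). P is the foot of the tangent from E: P = (59.382, 7.3629).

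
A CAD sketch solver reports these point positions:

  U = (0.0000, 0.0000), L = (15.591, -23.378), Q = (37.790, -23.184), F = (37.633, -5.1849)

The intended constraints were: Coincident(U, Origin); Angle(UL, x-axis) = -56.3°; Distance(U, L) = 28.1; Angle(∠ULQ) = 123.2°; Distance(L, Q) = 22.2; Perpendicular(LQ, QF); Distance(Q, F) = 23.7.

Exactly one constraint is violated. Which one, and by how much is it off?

Distance(Q, F) = 23.7 — off by 5.70.

U = (0.00, 0.00) ✓; UL at -56.30° ✓; |UL| = 28.10 ✓; ∠ULQ = 123.2° ✓; |LQ| = 22.20 ✓; ∠(LQ, QF) = 90.00° ✓; |QF| = 18.00 ✗.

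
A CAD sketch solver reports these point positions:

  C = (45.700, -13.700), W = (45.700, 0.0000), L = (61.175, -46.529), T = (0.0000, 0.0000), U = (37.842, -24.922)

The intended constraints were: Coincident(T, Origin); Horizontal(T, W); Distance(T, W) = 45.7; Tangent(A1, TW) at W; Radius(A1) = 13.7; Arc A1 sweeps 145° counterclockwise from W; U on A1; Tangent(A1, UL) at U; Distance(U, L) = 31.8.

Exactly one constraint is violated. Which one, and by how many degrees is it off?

Tangent(A1, UL) at U — off by 7.80°.

T = (0.00, 0.00) ✓; T.y = 0.00, W.y = 0.00 ✓; |TW| = 45.70 ✓; ∠(CW, WT) = 90.00° ✓; |CW| = 13.70 ✓; bearing(C→U) − bearing(C→W) = 145.0° ✓; |CU| = 13.70 ✓; ∠(CU, UL) = 97.80° ✗; |UL| = 31.80 ✓.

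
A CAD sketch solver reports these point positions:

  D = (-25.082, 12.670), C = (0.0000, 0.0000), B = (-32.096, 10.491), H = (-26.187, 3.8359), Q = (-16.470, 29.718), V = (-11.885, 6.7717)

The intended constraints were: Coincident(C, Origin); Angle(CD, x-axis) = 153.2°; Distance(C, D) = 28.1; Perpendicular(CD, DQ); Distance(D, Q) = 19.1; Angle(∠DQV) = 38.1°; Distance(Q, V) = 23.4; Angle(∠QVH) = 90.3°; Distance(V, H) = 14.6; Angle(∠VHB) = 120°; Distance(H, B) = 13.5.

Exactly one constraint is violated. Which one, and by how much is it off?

Distance(H, B) = 13.5 — off by 4.60.

C = (0.00, 0.00) ✓; CD at 153.2° ✓; |CD| = 28.10 ✓; ∠(CD, DQ) = 90.00° ✓; |DQ| = 19.10 ✓; ∠DQV = 38.10° ✓; |QV| = 23.40 ✓; ∠QVH = 90.30° ✓; |VH| = 14.60 ✓; ∠VHB = 120.0° ✓; |HB| = 8.900 ✗.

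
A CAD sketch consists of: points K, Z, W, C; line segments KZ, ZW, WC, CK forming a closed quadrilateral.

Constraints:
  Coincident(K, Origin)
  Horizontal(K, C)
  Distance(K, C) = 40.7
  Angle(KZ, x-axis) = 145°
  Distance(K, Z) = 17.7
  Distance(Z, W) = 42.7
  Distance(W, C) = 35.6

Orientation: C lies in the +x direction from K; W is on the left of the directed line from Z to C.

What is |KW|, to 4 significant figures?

38.37

K is at the origin; K and C share the same y with |KC| = 40.7 and C in +x, so C = (40.7, 0). KZ runs at 145.0° with |KZ| = 17.7, so Z = (-14.50, 10.15). W is determined by |ZW| = 42.7 and |WC| = 35.6 together: it lies at the intersection of circle(Z, 42.7) and circle(C, 35.6). With |ZC| = 56.12, the foot of the radical line on ZC is 33.02 from Z and the perpendicular offset is √(42.7² − 33.02²) = 27.08. Taking the left-of-ZC solution: W = (22.87, 30.81).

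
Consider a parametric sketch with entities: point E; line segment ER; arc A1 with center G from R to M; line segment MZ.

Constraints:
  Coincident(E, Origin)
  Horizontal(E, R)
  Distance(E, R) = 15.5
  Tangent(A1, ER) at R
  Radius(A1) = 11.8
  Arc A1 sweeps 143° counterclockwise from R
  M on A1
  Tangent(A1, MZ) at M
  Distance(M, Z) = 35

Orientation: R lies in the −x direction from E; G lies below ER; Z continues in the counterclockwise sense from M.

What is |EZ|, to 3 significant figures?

42.6

E is at the origin; E and R share the same y with |ER| = 15.5 and R on the −x side, so R = (-15.5, 0.00). Since A1 is tangent to ER there, GR ⟂ ER, so G = R + (0, -11.8) = (-15.5, -11.8). On A1, R sits at bearing 90° from G; a 143° counterclockwise sweep puts M at bearing 233°, so M = G + 11.8·(cos 233°, sin 233°) = (-22.6, -21.2). The tangent condition forces GM to be normal to MZ, so MZ runs along (−sin 233°, cos 233°); with |MZ| = 35.0, Z = (5.35, -42.3). Then |EZ| = |Z − E| = 42.6.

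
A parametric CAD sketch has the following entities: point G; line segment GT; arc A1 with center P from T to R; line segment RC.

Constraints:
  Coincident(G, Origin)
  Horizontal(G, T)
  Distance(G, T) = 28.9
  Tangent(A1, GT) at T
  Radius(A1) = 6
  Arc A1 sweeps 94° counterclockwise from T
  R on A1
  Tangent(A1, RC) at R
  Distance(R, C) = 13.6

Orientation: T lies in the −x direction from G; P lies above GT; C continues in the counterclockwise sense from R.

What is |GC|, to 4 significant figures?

31.13

On A1, T sits at bearing -90° from P; a 94° counterclockwise sweep puts R at bearing 4°, so R = P + 6.0·(cos 4°, sin 4°) = (-22.91, 6.419). A1 meets RC tangentially, so PR is at right angles to RC, so RC runs along (−sin 4°, cos 4°); with |RC| = 13.6, C = (-23.86, 19.99). Then |GC| = |C − G| = 31.13.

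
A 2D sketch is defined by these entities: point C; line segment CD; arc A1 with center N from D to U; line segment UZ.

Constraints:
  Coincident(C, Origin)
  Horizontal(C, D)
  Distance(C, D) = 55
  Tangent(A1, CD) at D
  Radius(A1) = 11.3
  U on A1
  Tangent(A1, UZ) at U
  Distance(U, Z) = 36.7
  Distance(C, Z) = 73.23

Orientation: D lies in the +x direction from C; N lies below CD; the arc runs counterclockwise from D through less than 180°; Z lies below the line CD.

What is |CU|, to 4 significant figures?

46.36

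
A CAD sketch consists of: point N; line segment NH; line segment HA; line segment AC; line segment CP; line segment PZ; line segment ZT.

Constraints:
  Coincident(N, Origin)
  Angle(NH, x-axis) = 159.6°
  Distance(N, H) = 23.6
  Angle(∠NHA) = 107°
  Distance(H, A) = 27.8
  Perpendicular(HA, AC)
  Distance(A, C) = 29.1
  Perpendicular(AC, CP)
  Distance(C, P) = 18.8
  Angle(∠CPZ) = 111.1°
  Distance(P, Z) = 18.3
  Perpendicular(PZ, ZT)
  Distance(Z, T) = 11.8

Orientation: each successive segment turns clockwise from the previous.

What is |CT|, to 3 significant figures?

25.7

N is at the origin; NH runs at 159.6° with length 23.6, so H = (-22.1, 8.23). ∠NHA = 107.0° gives HA at 86.6° from the x-axis; with |HA| = 27.8, A = (-20.5, 36.0). HA ⟂ AC, so AC runs at -3.40°; with |AC| = 29.1, C = (8.58, 34.3). AC ⟂ CP, so CP runs at -93.4°; with |CP| = 18.8, P = (7.46, 15.5). ∠CPZ = 111.1° gives PZ at -162° from the x-axis; with |PZ| = 18.3, Z = (-9.97, 9.92). The perpendicularity gives ZT at right angles to PZ, so ZT runs at 108°; with |ZT| = 11.8, T = (-13.6, 21.2). Then |CT| = |T − C| = 25.7.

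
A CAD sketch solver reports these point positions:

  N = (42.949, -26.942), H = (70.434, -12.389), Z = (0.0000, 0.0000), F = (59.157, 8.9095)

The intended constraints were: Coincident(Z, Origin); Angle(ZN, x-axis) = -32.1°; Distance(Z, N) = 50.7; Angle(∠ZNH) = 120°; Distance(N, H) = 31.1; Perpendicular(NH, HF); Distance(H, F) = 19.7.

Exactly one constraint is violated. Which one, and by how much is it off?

Distance(H, F) = 19.7 — off by 4.40.

Z = (0.00, 0.00) ✓; ZN at -32.10° ✓; |ZN| = 50.70 ✓; ∠ZNH = 120.0° ✓; |NH| = 31.10 ✓; ∠(NH, HF) = 90.00° ✓; |HF| = 24.10 ✗.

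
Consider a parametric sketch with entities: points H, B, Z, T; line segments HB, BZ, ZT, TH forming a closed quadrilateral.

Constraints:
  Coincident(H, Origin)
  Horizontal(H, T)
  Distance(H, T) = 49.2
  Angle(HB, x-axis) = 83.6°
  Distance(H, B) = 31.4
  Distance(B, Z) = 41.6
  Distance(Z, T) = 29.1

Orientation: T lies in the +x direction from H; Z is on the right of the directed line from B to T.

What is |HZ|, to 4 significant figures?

21.88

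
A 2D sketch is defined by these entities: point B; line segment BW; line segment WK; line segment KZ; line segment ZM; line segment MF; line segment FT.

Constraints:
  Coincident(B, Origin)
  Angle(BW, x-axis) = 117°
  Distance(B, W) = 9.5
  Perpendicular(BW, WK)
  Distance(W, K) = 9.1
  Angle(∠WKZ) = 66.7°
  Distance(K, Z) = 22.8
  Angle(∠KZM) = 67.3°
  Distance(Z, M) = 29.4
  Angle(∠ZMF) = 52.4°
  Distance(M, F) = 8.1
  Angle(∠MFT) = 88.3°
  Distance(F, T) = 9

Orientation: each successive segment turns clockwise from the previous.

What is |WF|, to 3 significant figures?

12.3

∠KZM = 67.3° gives ZM at 161° from the x-axis; with |ZM| = 29.4, M = (-22.5, -0.585). ∠ZMF = 52.4° gives MF at 33.4° from the x-axis; with |MF| = 8.1, F = (-15.8, 3.87). Then |WF| = |F − W| = 12.3.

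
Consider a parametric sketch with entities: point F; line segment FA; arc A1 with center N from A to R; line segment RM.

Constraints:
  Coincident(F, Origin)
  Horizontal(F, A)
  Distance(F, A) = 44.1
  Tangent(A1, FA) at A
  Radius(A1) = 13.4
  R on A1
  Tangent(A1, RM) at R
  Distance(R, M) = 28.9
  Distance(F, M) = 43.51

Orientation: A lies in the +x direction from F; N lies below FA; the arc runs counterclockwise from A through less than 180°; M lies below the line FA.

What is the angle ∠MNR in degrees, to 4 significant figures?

65.12°

F is at the origin; F and A share the same y with |FA| = 44.1 and A on the +x side, so A = (44.10, 0.000). The tangent condition forces NA to be normal to FA, so N = A + (0, -13.4) = (44.10, -13.40). Since NR ⟂ RM (tangency), |NM| = √(13.4² + 28.9²) = 31.86 regardless of where R sits on A1. So M lies on both circle(F, 43.51) and circle(N, 31.86); the below-FA intersection is M = (22.78, -37.07). R is the foot of the tangent from M: R = (31.29, -9.452).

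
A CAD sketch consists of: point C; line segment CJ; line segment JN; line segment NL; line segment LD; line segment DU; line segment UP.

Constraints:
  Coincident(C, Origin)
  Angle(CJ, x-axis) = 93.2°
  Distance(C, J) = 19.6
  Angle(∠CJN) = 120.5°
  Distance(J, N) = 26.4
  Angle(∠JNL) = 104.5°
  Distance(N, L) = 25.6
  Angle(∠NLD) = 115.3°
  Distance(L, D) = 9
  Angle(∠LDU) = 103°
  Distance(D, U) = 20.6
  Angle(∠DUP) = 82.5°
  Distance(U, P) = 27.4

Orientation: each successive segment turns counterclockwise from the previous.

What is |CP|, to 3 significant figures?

42.8

∠LDU = 103.0° gives DU at 9.90° from the x-axis; with |DU| = 20.6, U = (-17.8, 7.84). ∠DUP = 82.5° gives UP at 107° from the x-axis; with |UP| = 27.4, P = (-26.0, 34.0). Then |CP| = |P − C| = 42.8.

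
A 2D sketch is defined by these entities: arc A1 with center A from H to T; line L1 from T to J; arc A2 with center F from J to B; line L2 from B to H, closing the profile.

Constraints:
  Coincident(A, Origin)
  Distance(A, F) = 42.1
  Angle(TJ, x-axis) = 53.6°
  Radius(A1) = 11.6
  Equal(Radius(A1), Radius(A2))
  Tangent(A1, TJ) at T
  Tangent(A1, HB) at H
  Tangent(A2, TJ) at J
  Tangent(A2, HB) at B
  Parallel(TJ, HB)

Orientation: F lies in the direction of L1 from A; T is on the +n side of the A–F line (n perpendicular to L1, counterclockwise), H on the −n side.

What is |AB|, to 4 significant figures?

43.67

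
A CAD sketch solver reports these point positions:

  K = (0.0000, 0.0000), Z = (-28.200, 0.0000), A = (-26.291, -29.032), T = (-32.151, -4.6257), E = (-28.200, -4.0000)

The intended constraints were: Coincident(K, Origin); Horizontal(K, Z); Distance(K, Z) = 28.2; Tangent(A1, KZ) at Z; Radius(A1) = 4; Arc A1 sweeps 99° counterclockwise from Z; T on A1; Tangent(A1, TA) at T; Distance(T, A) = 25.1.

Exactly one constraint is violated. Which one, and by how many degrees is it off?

Tangent(A1, TA) at T — off by 4.50°.

K = (0.00, 0.00) ✓; K.y = 0.00, Z.y = 0.00 ✓; |KZ| = 28.20 ✓; ∠(EZ, ZK) = 90.00° ✓; |EZ| = 4.000 ✓; bearing(E→T) − bearing(E→Z) = 99.00° ✓; |ET| = 4.000 ✓; ∠(ET, TA) = 85.50° ✗; |TA| = 25.10 ✓.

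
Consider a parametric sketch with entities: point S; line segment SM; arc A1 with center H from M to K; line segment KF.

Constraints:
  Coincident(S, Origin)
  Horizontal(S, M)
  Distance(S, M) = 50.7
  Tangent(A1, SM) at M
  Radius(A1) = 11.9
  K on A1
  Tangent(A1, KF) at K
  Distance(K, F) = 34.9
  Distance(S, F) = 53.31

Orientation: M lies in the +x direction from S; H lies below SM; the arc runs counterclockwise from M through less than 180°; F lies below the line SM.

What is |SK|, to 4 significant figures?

40.18

Checks: |HK| = 11.90 ✓; ∠(HK, KF) = 90.00° ✓; |KF| = 34.90 ✓; |SF| = 53.31 ✓.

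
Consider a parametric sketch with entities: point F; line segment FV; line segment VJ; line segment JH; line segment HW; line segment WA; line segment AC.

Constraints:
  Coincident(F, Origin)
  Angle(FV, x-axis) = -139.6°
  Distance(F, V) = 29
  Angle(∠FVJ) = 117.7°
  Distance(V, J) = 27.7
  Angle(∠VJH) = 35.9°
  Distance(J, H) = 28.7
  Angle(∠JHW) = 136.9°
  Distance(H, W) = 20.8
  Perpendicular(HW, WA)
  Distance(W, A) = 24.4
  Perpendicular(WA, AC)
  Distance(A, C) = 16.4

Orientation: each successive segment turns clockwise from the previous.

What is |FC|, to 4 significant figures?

37.49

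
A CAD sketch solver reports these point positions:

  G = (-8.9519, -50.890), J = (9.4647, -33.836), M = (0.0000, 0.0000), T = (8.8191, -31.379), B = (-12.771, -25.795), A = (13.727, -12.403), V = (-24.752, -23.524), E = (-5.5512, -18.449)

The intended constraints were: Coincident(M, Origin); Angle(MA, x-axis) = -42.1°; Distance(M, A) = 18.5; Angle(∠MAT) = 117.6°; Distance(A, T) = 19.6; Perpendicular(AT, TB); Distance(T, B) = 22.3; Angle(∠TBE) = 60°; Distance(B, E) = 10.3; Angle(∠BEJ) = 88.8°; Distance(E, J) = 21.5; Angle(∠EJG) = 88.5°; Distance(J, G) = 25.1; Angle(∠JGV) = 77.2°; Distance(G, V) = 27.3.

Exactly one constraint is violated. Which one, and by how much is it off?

Distance(G, V) = 27.3 — off by 4.30.

M = (0.00, 0.00) ✓; MA at -42.10° ✓; |MA| = 18.50 ✓; ∠MAT = 117.6° ✓; |AT| = 19.60 ✓; ∠(AT, TB) = 90.00° ✓; |TB| = 22.30 ✓; ∠TBE = 60.00° ✓; |BE| = 10.30 ✓; ∠BEJ = 88.80° ✓; |EJ| = 21.50 ✓; ∠EJG = 88.50° ✓; |JG| = 25.10 ✓; ∠JGV = 77.20° ✓; |GV| = 31.60 ✗.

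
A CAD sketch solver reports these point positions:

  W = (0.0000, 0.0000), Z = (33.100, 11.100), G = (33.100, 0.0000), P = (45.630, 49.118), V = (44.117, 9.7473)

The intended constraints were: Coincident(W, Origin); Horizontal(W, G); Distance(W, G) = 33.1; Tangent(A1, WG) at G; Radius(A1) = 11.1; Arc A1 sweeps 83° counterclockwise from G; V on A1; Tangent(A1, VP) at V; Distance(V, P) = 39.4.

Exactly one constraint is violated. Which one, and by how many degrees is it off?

Tangent(A1, VP) at V — off by 4.80°.

W = (0.00, 0.00) ✓; W.y = 0.00, G.y = 0.00 ✓; |WG| = 33.10 ✓; ∠(ZG, GW) = 90.00° ✓; |ZG| = 11.10 ✓; bearing(Z→V) − bearing(Z→G) = 83.00° ✓; |ZV| = 11.10 ✓; ∠(ZV, VP) = 85.20° ✗; |VP| = 39.40 ✓.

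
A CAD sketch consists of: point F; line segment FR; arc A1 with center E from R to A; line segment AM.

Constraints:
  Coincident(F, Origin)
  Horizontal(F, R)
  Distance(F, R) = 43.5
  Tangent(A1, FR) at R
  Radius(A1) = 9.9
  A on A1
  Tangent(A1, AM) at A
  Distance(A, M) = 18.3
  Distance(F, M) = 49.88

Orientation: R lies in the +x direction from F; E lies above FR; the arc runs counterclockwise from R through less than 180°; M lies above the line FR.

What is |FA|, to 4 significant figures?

53.66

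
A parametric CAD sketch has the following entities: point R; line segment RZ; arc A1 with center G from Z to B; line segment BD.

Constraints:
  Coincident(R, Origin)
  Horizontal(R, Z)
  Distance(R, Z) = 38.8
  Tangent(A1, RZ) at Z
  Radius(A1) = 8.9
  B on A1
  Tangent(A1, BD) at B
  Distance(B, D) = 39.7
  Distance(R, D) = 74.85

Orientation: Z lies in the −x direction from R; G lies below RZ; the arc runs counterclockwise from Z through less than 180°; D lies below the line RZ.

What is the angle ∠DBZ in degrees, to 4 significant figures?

145.6°

R is at the origin; R and Z share the same y with |RZ| = 38.8 and Z on the −x side, so Z = (-38.80, 0.000). Tangency of A1 to RZ means the radius GZ is perpendicular to RZ, so G = Z + (0, -8.9) = (-38.80, -8.900). Since GB ⟂ BD (tangency), |GD| = √(8.9² + 39.7²) = 40.69 regardless of where B sits on A1. So D lies on both circle(R, 74.85) and circle(G, 40.69); the below-RZ intersection is D = (-61.50, -42.66). B is the foot of the tangent from D: B = (-47.09, -5.670).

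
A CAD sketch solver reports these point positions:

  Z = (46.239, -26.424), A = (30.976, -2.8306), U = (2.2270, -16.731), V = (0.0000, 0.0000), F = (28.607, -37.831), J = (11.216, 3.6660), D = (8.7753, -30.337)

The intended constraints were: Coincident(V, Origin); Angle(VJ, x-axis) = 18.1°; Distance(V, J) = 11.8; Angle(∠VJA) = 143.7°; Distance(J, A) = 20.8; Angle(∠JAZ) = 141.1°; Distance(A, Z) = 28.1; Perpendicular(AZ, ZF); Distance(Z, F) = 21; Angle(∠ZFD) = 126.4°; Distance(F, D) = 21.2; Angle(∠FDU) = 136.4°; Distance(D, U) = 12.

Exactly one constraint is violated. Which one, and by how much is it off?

Distance(D, U) = 12 — off by 3.10.

V = (0.00, 0.00) ✓; VJ at 18.10° ✓; |VJ| = 11.80 ✓; ∠VJA = 143.7° ✓; |JA| = 20.80 ✓; ∠JAZ = 141.1° ✓; |AZ| = 28.10 ✓; ∠(AZ, ZF) = 90.00° ✓; |ZF| = 21.00 ✓; ∠ZFD = 126.4° ✓; |FD| = 21.20 ✓; ∠FDU = 136.4° ✓; |DU| = 15.10 ✗.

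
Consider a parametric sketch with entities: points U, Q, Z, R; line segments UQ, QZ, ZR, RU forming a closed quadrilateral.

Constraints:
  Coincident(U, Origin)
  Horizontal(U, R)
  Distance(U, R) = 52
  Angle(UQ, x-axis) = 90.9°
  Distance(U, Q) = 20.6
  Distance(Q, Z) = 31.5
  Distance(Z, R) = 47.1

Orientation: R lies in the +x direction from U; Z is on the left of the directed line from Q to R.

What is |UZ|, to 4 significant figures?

46.38

U is at the origin; U and R share the same y with |UR| = 52.0 and R in +x, so R = (52.0, 0). UQ runs at 90.9° with |UQ| = 20.6, so Q = (-0.3236, 20.60). Z is determined by |QZ| = 31.5 and |ZR| = 47.1 together: it lies at the intersection of circle(Q, 31.5) and circle(R, 47.1). With |QR| = 56.23, the foot of the radical line on QR is 17.21 from Q and the perpendicular offset is √(31.5² − 17.21²) = 26.38. Taking the left-of-QR solution: Z = (25.36, 38.84).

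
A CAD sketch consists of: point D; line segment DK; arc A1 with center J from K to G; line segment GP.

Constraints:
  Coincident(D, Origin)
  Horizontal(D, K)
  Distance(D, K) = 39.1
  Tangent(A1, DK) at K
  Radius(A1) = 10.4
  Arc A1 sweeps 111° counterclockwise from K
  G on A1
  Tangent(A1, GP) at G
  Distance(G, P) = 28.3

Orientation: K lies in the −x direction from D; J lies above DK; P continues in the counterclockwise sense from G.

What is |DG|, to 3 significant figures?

32.6

D is at the origin; DK is horizontal with |DK| = 39.1 and K on the −x side, so K = (-39.1, 0.00). Tangency of A1 to DK means the radius JK is perpendicular to DK, so J = K + (0, 10.4) = (-39.1, 10.4). On A1, K sits at bearing -90° from J; a 111° counterclockwise sweep puts G at bearing 21°, so G = J + 10.4·(cos 21°, sin 21°) = (-29.4, 14.1). Then |DG| = |G − D| = 32.6.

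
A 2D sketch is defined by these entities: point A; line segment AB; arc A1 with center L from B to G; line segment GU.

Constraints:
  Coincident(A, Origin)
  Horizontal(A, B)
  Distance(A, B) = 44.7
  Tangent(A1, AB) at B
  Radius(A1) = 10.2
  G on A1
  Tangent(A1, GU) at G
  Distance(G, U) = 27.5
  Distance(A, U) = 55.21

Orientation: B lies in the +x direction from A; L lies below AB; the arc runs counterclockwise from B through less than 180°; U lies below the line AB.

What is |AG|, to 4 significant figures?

36.61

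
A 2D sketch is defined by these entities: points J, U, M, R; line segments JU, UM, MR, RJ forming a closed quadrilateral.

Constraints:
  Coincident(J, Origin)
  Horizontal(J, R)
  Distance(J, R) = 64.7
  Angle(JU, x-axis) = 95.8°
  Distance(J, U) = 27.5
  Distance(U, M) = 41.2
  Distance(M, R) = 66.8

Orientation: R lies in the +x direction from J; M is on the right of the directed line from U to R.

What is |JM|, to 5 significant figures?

13.802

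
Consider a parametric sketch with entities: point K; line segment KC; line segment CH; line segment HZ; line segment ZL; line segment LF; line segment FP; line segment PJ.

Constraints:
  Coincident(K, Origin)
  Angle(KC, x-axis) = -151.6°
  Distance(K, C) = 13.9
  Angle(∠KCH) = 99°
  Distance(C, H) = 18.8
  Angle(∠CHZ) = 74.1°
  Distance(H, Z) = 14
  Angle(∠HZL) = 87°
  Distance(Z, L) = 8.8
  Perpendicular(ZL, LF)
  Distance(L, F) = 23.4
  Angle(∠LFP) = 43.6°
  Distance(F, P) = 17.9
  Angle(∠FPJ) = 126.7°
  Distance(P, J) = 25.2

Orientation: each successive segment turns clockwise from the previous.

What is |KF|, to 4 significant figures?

30.11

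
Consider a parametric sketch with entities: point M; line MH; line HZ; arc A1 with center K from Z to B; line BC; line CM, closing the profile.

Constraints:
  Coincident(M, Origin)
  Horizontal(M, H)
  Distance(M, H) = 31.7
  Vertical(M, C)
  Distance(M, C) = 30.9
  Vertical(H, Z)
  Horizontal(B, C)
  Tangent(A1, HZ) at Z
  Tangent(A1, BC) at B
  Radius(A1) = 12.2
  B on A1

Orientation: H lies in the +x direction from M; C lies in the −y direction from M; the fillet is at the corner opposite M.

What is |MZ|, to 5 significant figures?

36.805

M is at the origin; MH is horizontal with |MH| = 31.7 and H on the +x side, so H = (31.700, 0.0000). MC is vertical with |MC| = 30.9 and C on the −y side, so C = (0.0000, -30.900). The virtual corner opposite M is at (31.700, -30.900). A1 meets HZ tangentially, so KZ is at right angles to HZ and the tangent condition forces KB to be normal to BC, with radius 12.2, so the center K sits 12.2 in from both sides at K = (19.500, -18.700). That places the tangent points at Z = (31.700, -18.700) on HZ and B = (19.500, -30.900) on BC. Then |MZ| = |Z − M| = 36.805.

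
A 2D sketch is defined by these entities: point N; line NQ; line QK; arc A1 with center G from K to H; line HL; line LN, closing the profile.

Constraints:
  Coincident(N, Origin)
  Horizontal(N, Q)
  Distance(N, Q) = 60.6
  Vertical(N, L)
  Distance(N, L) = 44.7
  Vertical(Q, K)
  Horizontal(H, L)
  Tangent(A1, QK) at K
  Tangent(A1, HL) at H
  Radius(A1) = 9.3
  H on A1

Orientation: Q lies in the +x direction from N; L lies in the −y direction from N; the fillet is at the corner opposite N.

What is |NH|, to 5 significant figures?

68.042

N is at the origin; N and Q share the same y with |NQ| = 60.6 and Q on the +x side, so Q = (60.600, 0.0000). N and L share the same x with |NL| = 44.7 and L on the −y side, so L = (0.0000, -44.700). The virtual corner opposite N is at (60.600, -44.700). Tangency of A1 to QK means the radius GK is perpendicular to QK and A1 meets HL tangentially, so GH is at right angles to HL, with radius 9.3, so the center G sits 9.3 in from both sides at G = (51.300, -35.400). That places the tangent points at K = (60.600, -35.400) on QK and H = (51.300, -44.700) on HL. Then |NH| = |H − N| = 68.042.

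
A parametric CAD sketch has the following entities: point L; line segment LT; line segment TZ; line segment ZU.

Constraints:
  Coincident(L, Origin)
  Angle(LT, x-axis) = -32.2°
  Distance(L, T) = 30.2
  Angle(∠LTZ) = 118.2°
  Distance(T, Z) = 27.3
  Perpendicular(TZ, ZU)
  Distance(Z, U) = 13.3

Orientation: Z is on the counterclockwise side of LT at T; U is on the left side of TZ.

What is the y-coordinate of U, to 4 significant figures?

8.956

∠LTZ = 118.2°, so TZ runs at -32.2° + (180° − 118.2°) = 29.60° from the x-axis; with |TZ| = 27.3, Z = T + 27.3·(cos 29.60°, sin 29.60°) = (49.29, -2.608). The perpendicularity gives ZU at right angles to TZ; with |ZU| = 13.3 on the left of TZ, U = Z + 13.3·(-0.4939, 0.8695) = (42.72, 8.956). So U.y = 8.956.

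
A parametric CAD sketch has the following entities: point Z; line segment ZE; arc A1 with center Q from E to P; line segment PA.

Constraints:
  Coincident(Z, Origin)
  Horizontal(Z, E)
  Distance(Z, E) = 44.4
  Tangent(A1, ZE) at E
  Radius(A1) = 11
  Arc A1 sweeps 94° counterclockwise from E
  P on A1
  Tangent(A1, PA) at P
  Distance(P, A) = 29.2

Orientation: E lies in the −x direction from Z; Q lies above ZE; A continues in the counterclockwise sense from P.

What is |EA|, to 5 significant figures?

41.861

On A1, E sits at bearing -90° from Q; a 94° counterclockwise sweep puts P at bearing 4°, so P = Q + 11.0·(cos 4°, sin 4°) = (-33.427, 11.767). A1 meets PA tangentially, so QP is at right angles to PA, so PA runs along (−sin 4°, cos 4°); with |PA| = 29.2, A = (-35.464, 40.896). Then |EA| = |A − E| = 41.861.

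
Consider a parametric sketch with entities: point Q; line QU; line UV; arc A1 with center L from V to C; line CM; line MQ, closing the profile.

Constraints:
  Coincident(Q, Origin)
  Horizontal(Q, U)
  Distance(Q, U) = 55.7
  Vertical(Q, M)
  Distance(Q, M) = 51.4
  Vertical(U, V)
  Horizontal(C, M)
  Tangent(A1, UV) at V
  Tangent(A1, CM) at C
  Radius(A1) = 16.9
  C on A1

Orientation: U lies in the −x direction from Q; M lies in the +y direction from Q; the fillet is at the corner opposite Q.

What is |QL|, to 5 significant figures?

51.920

Q and M share the same x with |QM| = 51.4 and M on the +y side, so M = (0.0000, 51.400). The virtual corner opposite Q is at (-55.700, 51.400). Since A1 is tangent to UV there, LV ⟂ UV and the tangent condition forces LC to be normal to CM, with radius 16.9, so the center L sits 16.9 in from both sides at L = (-38.800, 34.500). Then |QL| = |L − Q| = 51.920.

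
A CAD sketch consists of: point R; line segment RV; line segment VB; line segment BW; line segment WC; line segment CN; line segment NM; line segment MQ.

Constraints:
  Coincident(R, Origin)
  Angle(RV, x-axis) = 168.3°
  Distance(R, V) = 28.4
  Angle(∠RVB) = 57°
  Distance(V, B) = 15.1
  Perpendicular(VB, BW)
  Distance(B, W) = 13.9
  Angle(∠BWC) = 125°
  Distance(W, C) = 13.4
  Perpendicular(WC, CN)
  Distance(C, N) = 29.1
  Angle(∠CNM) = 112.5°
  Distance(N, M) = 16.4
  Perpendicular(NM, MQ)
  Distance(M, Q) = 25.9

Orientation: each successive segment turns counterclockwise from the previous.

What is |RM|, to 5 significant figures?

44.291

R is at the origin; RV runs at 168.3° with length 28.4, so V = (-27.810, 5.7592). ∠RVB = 57.0° gives VB at -68.700° from the x-axis; with |VB| = 15.1, B = (-22.325, -8.3094). VB is perpendicular to BW, so BW runs at 21.300°; with |BW| = 13.9, W = (-9.3743, -3.2602). ∠BWC = 125.0° gives WC at 76.300° from the x-axis; with |WC| = 13.4, C = (-6.2007, 9.7586). The perpendicularity gives CN at right angles to WC, so CN runs at 166.30°; with |CN| = 29.1, N = (-34.473, 16.651). ∠CNM = 112.5° gives NM at -126.20° from the x-axis; with |NM| = 16.4, M = (-44.159, 3.4164). Then |RM| = |M − R| = 44.291.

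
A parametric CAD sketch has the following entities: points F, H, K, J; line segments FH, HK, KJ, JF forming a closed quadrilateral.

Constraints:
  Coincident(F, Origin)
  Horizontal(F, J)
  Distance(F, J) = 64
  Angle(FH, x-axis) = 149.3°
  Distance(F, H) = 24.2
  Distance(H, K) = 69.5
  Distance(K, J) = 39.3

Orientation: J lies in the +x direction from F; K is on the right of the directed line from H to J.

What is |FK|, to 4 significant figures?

45.41

F is at the origin; FJ is horizontal with |FJ| = 64.0 and J in +x, so J = (64.0, 0). FH runs at 149.3° with |FH| = 24.2, so H = (-20.81, 12.36). K is determined by |HK| = 69.5 and |KJ| = 39.3 together: it lies at the intersection of circle(H, 69.5) and circle(J, 39.3). With |HJ| = 85.70, the foot of the radical line on HJ is 62.02 from H and the perpendicular offset is √(69.5² − 62.02²) = 31.36. Taking the right-of-HJ solution: K = (36.04, -27.62).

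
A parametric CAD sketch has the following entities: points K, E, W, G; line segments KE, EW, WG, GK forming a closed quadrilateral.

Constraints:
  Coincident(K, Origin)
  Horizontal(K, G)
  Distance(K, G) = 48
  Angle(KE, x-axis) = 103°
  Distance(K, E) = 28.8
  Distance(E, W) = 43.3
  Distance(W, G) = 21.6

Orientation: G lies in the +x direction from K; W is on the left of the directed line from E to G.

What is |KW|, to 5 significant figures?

39.693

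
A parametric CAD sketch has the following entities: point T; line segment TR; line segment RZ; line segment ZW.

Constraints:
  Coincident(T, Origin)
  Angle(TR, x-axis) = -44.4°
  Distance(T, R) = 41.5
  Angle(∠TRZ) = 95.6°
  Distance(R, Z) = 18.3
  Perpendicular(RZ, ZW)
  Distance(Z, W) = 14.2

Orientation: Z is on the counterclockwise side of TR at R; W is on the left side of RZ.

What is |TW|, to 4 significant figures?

35.13

T is at the origin; TR runs at -44.4° with length 41.5, so R = 41.5·(cos -44.4°, sin -44.4°) = (29.65, -29.04). ∠TRZ = 95.6°, so RZ runs at -44.4° + (180° − 95.6°) = 40.00° from the x-axis; with |RZ| = 18.3, Z = R + 18.3·(cos 40.00°, sin 40.00°) = (43.67, -17.27). RZ is perpendicular to ZW; with |ZW| = 14.2 on the left of RZ, W = Z + 14.2·(-0.6428, 0.7660) = (34.54, -6.395). Then |TW| = |W − T| = 35.13.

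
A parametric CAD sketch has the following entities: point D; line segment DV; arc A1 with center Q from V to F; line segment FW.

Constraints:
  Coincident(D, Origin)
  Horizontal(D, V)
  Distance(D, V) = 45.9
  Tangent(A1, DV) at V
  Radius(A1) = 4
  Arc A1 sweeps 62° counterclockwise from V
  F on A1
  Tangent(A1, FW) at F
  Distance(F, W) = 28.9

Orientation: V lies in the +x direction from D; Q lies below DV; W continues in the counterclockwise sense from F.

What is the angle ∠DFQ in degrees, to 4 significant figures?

154.9°

D is at the origin; D and V share the same y with |DV| = 45.9 and V on the +x side, so V = (45.90, 0.000). Since A1 is tangent to DV there, QV ⟂ DV, so Q = V + (0, -4) = (45.90, -4.000). On A1, V sits at bearing 90° from Q; a 62° counterclockwise sweep puts F at bearing 152°, so F = Q + 4.0·(cos 152°, sin 152°) = (42.37, -2.122). Then cos ∠DFQ = FD·FQ / (|FD||FQ|), giving 154.9°.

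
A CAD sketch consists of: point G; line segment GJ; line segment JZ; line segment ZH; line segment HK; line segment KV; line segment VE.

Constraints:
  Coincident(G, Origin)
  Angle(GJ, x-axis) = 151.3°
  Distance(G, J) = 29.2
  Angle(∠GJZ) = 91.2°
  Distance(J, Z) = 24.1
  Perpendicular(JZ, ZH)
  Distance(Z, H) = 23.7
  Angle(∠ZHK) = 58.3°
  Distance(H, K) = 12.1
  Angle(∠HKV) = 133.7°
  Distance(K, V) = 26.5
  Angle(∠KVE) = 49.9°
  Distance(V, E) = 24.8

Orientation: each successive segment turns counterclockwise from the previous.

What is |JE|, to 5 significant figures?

30.331

G is at the origin; GJ runs at 151.3° with length 29.2, so J = (-25.613, 14.023). ∠GJZ = 91.2° gives JZ at -119.90° from the x-axis; with |JZ| = 24.1, Z = (-37.626, -6.8697). The perpendicularity gives ZH at right angles to JZ, so ZH runs at -29.900°; with |ZH| = 23.7, H = (-17.081, -18.684). ∠ZHK = 58.3° gives HK at 91.800° from the x-axis; with |HK| = 12.1, K = (-17.461, -6.5898). ∠HKV = 133.7° gives KV at 138.10° from the x-axis; with |KV| = 26.5, V = (-37.185, 11.108). ∠KVE = 49.9° gives VE at -91.800° from the x-axis; with |VE| = 24.8, E = (-37.964, -13.680). Then |JE| = |E − J| = 30.331.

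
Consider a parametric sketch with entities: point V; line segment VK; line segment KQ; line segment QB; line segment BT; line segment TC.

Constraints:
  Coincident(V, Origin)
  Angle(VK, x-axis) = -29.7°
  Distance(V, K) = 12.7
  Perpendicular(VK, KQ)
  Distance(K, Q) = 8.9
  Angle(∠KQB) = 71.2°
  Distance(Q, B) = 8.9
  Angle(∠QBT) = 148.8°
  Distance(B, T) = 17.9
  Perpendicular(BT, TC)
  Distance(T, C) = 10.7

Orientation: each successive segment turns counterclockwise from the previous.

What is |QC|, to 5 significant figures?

26.229

V is at the origin; VK runs at -29.7° with length 12.7, so K = (11.032, -6.2923). VK ⟂ KQ, so KQ runs at 60.300°; with |KQ| = 8.9, Q = (15.441, 1.4385). ∠KQB = 71.2° gives QB at 169.10° from the x-axis; with |QB| = 8.9, B = (6.7018, 3.1214). ∠QBT = 148.8° gives BT at -159.70° from the x-axis; with |BT| = 17.9, T = (-10.086, -3.0887). BT is perpendicular to TC, so TC runs at -69.700°; with |TC| = 10.7, C = (-6.3742, -13.124). Then |QC| = |C − Q| = 26.229.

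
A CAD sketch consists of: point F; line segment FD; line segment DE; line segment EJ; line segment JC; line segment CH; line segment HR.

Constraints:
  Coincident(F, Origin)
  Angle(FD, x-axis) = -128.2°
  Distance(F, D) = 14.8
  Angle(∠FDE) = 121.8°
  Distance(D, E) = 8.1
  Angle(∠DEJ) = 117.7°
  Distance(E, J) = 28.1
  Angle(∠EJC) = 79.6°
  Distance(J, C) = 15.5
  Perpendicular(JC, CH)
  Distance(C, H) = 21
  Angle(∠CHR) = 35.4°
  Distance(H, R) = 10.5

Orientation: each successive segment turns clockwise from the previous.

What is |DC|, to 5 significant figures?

30.168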